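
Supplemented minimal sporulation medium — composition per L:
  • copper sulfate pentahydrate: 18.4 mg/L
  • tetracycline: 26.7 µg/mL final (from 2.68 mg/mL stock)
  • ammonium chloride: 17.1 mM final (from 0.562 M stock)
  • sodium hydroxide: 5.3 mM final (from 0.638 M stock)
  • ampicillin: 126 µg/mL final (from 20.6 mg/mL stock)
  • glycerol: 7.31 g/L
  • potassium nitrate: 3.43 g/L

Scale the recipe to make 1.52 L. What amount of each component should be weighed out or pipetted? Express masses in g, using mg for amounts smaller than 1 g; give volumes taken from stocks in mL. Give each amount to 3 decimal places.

copper sulfate pentahydrate 27.968 mg; tetracycline 15.143 mL; ammonium chloride 46.249 mL; sodium hydroxide 12.627 mL; ampicillin 9.297 mL; glycerol 11.111 g; potassium nitrate 5.214 g

Working volume: 1.52 L.
copper sulfate pentahydrate: 18.4 mg/L × 1.52 L = 27.968 mg
tetracycline: dilute stock: 26.7 µg/mL × 1520 mL ÷ 2680 µg/mL = 15.143 mL
ammonium chloride: C1V1 = C2V2 → 17.1 mM × 1520 mL ÷ 562 mM = 46.249 mL
sodium hydroxide: C1V1 = C2V2 → 5.3 mM × 1520 mL ÷ 638 mM = 12.627 mL
ampicillin: V = C2·V2/C1 = 126 µg/mL × 1520 mL ÷ 20600 µg/mL = 9.297 mL
glycerol: 7.31 g/L × 1.52 L = 11.111 g
potassium nitrate: 3.43 g/L × 1.52 L = 5.214 g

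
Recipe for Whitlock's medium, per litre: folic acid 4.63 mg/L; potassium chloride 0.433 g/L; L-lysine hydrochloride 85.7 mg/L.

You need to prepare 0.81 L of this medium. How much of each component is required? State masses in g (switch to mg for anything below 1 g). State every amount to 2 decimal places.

folic acid 3.75 mg; potassium chloride 350.73 mg; L-lysine hydrochloride 69.42 mg

Working volume: 0.81 L.
folic acid: 4.63 mg/L × 0.81 L = 3.75 mg
potassium chloride: 0.433 g/L × 0.81 L = 0.35073 g = 350.73 mg
L-lysine hydrochloride: 85.7 mg/L × 0.81 L = 69.42 mg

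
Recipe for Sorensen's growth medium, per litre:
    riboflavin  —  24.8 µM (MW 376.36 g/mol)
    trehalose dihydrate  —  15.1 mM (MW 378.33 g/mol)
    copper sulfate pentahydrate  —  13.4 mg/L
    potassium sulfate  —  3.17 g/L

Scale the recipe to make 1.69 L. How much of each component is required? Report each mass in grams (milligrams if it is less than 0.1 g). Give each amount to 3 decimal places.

riboflavin 15.774 mg; trehalose dihydrate 9.655 g; copper sulfate pentahydrate 22.646 mg; potassium sulfate 5.357 g

Scale factor relative to 1 L: 1.69.
riboflavin: 24.8 µmol/L × 376.36 g/mol × 1.69 L ÷ 1000 = 15.774 mg
trehalose dihydrate: 15.1 mmol/L × 378.33 g/mol × 1.69 L ÷ 1000 = 9.655 g
copper sulfate pentahydrate: 13.4 mg/L × 1.69 L = 22.646 mg
potassium sulfate: 3.17 g/L × 1.69 L = 5.357 g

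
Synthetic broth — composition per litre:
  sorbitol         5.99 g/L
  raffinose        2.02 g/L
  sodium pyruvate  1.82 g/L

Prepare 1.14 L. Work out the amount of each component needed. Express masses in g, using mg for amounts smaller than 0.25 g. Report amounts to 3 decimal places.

sorbitol 6.829 g; raffinose 2.303 g; sodium pyruvate 2.075 g

Working volume: 1.14 L.
sorbitol: 5.99 g/L × 1.14 L = 6.829 g
raffinose: 2.02 g/L × 1.14 L = 2.303 g
sodium pyruvate: 1.82 g/L × 1.14 L = 2.075 g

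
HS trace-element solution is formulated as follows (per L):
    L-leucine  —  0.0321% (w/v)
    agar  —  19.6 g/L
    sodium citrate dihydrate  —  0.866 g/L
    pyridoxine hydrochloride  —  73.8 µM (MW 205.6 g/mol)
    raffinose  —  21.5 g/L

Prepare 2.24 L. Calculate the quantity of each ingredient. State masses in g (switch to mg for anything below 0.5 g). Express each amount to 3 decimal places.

Working volume: 2.24 L.
L-leucine: 0.0321 g per 100 mL × 2240 mL ÷ 100 = 0.719 g
agar: 19.6 g/L × 2.24 L = 43.904 g
sodium citrate dihydrate: 0.866 g/L × 2.24 L = 1.940 g
pyridoxine hydrochloride: 73.8 µmol/L × 205.6 g/mol × 2.24 L ÷ 1000 = 33.988 mg
raffinose: 21.5 g/L × 2.24 L = 48.160 g

L-leucine 0.719 g; agar 43.904 g; sodium citrate dihydrate 1.940 g; pyridoxine hydrochloride 33.988 mg; raffinose 48.160 g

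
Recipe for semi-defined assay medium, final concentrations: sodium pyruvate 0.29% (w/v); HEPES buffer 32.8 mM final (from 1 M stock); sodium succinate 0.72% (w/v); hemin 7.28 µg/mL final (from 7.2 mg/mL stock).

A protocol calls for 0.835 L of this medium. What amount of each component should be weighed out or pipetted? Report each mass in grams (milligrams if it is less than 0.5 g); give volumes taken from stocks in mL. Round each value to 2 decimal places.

Scale factor relative to 1 L: 0.835.
sodium pyruvate: 0.29% w/v = 2.9 g/L → 2.9 × 0.835 L = 2.42 g
HEPES buffer: dilute stock: 32.8 mM × 835 mL ÷ 1000 mM = 27.39 mL
sodium succinate: 0.72% w/v = 7.2 g/L → 7.2 × 0.835 L = 6.01 g
hemin: C1V1 = C2V2 → 7.28 µg/mL × 835 mL ÷ 7200 µg/mL = 0.84 mL

sodium pyruvate 2.42 g; HEPES buffer 27.39 mL; sodium succinate 6.01 g; hemin 0.84 mL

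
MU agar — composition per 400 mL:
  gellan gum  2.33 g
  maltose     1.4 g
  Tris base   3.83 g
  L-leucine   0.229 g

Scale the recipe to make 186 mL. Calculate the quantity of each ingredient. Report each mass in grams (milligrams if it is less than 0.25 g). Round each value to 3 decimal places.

Ratio of target to recipe volume: 186 / 400 = 0.465.
gellan gum: 2.33 g × (186 mL / 400 mL) = 1.083 g
maltose: 1.4 g × (186 mL / 400 mL) = 0.651 g
Tris base: 3.83 g × (186 mL / 400 mL) = 1.781 g
L-leucine: 0.229 g × (186 mL / 400 mL) = 0.106485 g = 106.485 mg

gellan gum 1.083 g; maltose 0.651 g; Tris base 1.781 g; L-leucine 106.485 mg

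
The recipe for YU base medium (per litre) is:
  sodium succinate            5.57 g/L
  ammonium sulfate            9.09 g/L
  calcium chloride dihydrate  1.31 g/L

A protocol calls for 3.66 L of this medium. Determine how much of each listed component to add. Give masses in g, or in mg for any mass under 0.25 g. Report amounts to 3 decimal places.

sodium succinate 20.386 g; ammonium sulfate 33.269 g; calcium chloride dihydrate 4.795 g

Scale factor relative to 1 L: 3.66.
sodium succinate: 5.57 g/L × 3.66 L = 20.386 g
ammonium sulfate: 9.09 g/L × 3.66 L = 33.269 g
calcium chloride dihydrate: 1.31 g/L × 3.66 L = 4.795 g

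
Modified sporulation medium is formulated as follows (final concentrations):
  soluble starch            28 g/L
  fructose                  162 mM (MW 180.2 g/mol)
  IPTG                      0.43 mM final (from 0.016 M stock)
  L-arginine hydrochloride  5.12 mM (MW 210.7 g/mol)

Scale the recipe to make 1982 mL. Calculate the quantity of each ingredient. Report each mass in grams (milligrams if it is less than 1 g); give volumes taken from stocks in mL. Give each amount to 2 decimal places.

soluble starch 55.50 g; fructose 57.86 g; IPTG 53.27 mL; L-arginine hydrochloride 2.14 g

Working volume: 1982 mL = 1.982 L.
soluble starch: 28 g/L × 1.982 L = 55.50 g
fructose: 162 mmol/L × 180.2 g/mol × 1.982 L ÷ 1000 = 57.86 g
IPTG: V = C2·V2/C1 = 0.43 mM × 1982 mL ÷ 16 mM = 53.27 mL
L-arginine hydrochloride: 5.12 mmol/L × 210.7 g/mol × 1.982 L ÷ 1000 = 2.14 g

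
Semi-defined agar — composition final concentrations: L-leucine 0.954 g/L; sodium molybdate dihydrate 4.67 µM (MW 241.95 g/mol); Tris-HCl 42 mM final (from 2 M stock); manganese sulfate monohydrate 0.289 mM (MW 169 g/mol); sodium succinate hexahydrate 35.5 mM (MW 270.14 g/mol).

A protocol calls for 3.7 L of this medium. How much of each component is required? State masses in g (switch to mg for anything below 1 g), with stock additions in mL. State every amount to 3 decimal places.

L-leucine 3.530 g; sodium molybdate dihydrate 4.181 mg; Tris-HCl 77.700 mL; manganese sulfate monohydrate 180.712 mg; sodium succinate hexahydrate 35.483 g

Scale factor relative to 1 L: 3.7.
L-leucine: 0.954 g/L × 3.7 L = 3.530 g
sodium molybdate dihydrate: 4.67 µmol/L × 241.95 g/mol × 3.7 L ÷ 1000 = 4.181 mg
Tris-HCl: V = C2·V2/C1 = 42 mM × 3700 mL ÷ 2000 mM = 77.700 mL
manganese sulfate monohydrate: 0.289 mmol/L × 169 mg/mmol × 3.7 L = 180.712 mg
sodium succinate hexahydrate: 35.5 mmol/L × 270.14 g/mol × 3.7 L ÷ 1000 = 35.483 g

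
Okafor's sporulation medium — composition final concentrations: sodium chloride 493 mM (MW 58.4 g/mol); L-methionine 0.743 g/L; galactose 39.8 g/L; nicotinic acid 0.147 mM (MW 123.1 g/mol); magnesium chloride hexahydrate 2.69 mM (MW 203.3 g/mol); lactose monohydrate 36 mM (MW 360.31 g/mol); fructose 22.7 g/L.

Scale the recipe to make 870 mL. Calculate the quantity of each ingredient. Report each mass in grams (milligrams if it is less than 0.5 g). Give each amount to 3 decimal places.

sodium chloride 25.048 g; L-methionine 0.646 g; galactose 34.626 g; nicotinic acid 15.743 mg; magnesium chloride hexahydrate 475.783 mg; lactose monohydrate 11.285 g; fructose 19.749 g

Target volume = 870 mL = 0.87 L.
sodium chloride: 493 mmol/L × 58.4 g/mol × 0.87 L ÷ 1000 = 25.048 g
L-methionine: 0.743 g/L × 0.87 L = 0.646 g
galactose: 39.8 g/L × 0.87 L = 34.626 g
nicotinic acid: 0.147 mmol/L × 123.1 mg/mmol × 0.87 L = 15.743 mg
magnesium chloride hexahydrate: 2.69 mmol/L × 203.3 mg/mmol × 0.87 L = 475.783 mg
lactose monohydrate: 36 mmol/L × 360.31 g/mol × 0.87 L ÷ 1000 = 11.285 g
fructose: 22.7 g/L × 0.87 L = 19.749 g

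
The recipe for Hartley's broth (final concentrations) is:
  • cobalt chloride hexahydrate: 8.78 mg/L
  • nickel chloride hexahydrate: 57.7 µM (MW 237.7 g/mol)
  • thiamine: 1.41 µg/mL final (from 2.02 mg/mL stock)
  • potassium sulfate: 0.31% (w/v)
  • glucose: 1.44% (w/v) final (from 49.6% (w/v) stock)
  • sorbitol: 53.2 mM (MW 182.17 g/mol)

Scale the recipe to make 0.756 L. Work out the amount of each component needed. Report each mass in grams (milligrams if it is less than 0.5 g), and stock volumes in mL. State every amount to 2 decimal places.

Scale factor relative to 1 L: 0.756.
cobalt chloride hexahydrate: 8.78 mg/L × 0.756 L = 6.64 mg
nickel chloride hexahydrate: 57.7 µmol/L × 237.7 g/mol × 0.756 L ÷ 1000 = 10.37 mg
thiamine: C1V1 = C2V2 → 1.41 µg/mL × 756 mL ÷ 2020 µg/mL = 0.53 mL
potassium sulfate: 0.31 g per 100 mL × 756 mL ÷ 100 = 2.34 g
glucose: dilute stock: 1.44% ÷ 49.6% × 756 mL = 21.95 mL
sorbitol: 53.2 mmol/L × 182.17 g/mol × 0.756 L ÷ 1000 = 7.33 g

cobalt chloride hexahydrate 6.64 mg; nickel chloride hexahydrate 10.37 mg; thiamine 0.53 mL; potassium sulfate 2.34 g; glucose 21.95 mL; sorbitol 7.33 g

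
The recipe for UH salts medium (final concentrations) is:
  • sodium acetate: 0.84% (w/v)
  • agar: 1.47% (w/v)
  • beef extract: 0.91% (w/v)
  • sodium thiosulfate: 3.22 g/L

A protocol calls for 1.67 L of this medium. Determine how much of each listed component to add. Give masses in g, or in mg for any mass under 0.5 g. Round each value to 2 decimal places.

sodium acetate 14.03 g; agar 24.55 g; beef extract 15.20 g; sodium thiosulfate 5.38 g

Working volume: 1.67 L.
sodium acetate: 0.84 g per 100 mL × 1670 mL ÷ 100 = 14.03 g
agar: 1.47 g per 100 mL × 1670 mL ÷ 100 = 24.55 g
beef extract: 0.91% w/v = 9.1 g/L → 9.1 × 1.67 L = 15.20 g
sodium thiosulfate: 3.22 g/L × 1.67 L = 5.38 g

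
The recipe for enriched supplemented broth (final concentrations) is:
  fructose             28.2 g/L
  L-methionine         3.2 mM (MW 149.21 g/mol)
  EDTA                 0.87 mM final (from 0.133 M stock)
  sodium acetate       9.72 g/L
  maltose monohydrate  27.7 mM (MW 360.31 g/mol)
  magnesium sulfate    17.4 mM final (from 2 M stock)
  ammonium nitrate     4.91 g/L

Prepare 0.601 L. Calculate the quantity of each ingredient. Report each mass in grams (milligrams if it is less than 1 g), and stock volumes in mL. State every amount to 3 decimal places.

Working volume: 0.601 L.
fructose: 28.2 g/L × 0.601 L = 16.948 g
L-methionine: 3.2 mmol/L × 149.21 mg/mmol × 0.601 L = 286.961 mg
EDTA: dilute stock: 0.87 mM × 601 mL ÷ 133 mM = 3.931 mL
sodium acetate: 9.72 g/L × 0.601 L = 5.842 g
maltose monohydrate: 27.7 mmol/L × 360.31 g/mol × 0.601 L ÷ 1000 = 5.998 g
magnesium sulfate: C1V1 = C2V2 → 17.4 mM × 601 mL ÷ 2000 mM = 5.229 mL
ammonium nitrate: 4.91 g/L × 0.601 L = 2.951 g

fructose 16.948 g; L-methionine 286.961 mg; EDTA 3.931 mL; sodium acetate 5.842 g; maltose monohydrate 5.998 g; magnesium sulfate 5.229 mL; ammonium nitrate 2.951 g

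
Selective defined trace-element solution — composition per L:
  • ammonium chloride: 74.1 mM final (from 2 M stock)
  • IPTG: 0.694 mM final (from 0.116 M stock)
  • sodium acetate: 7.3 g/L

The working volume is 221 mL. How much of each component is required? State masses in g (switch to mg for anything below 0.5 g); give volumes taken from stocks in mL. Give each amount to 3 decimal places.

ammonium chloride 8.188 mL; IPTG 1.322 mL; sodium acetate 1.613 g

Target volume = 221 mL = 0.221 L.
ammonium chloride: V = C2·V2/C1 = 74.1 mM × 221 mL ÷ 2000 mM = 8.188 mL
IPTG: C1V1 = C2V2 → 0.694 mM × 221 mL ÷ 116 mM = 1.322 mL
sodium acetate: 7.3 g/L × 0.221 L = 1.613 g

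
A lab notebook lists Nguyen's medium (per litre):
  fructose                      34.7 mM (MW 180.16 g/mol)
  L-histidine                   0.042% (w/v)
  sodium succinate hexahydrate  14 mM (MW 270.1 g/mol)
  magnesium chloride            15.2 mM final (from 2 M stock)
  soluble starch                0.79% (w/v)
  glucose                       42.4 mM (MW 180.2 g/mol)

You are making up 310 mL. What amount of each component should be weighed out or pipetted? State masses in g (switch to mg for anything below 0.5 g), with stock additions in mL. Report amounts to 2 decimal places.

Target volume = 310 mL = 0.31 L.
fructose: 34.7 mmol/L × 180.16 g/mol × 0.31 L ÷ 1000 = 1.94 g
L-histidine: 0.042 g per 100 mL × 310 mL ÷ 100 = 0.1302 g = 130.20 mg
sodium succinate hexahydrate: 14 mmol/L × 270.1 g/mol × 0.31 L ÷ 1000 = 1.17 g
magnesium chloride: dilute stock: 15.2 mM × 310 mL ÷ 2000 mM = 2.36 mL
soluble starch: 0.79 g per 100 mL × 310 mL ÷ 100 = 2.45 g
glucose: 42.4 mmol/L × 180.2 g/mol × 0.31 L ÷ 1000 = 2.37 g

fructose 1.94 g; L-histidine 130.20 mg; sodium succinate hexahydrate 1.17 g; magnesium chloride 2.36 mL; soluble starch 2.45 g; glucose 2.37 g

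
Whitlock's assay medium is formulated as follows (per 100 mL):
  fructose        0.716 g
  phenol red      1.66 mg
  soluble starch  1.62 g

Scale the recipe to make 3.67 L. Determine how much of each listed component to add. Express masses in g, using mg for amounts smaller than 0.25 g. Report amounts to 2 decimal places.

Scale factor = 3670 mL / 100 mL = 36.7.
fructose: 0.716 g × (3670 mL / 100 mL) = 26.28 g
phenol red: 1.66 mg × (3670 mL / 100 mL) = 60.92 mg
soluble starch: 1.62 g × (3670 mL / 100 mL) = 59.45 g

fructose 26.28 g; phenol red 60.92 mg; soluble starch 59.45 g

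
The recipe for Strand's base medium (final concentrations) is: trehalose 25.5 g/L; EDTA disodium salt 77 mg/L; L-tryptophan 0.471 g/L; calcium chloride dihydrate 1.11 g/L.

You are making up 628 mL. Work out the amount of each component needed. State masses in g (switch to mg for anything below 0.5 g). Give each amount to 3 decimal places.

trehalose 16.014 g; EDTA disodium salt 48.356 mg; L-tryptophan 295.788 mg; calcium chloride dihydrate 0.697 g

Target volume = 628 mL = 0.628 L.
trehalose: 25.5 g/L × 0.628 L = 16.014 g
EDTA disodium salt: 77 mg/L × 0.628 L = 48.356 mg
L-tryptophan: 0.471 g/L × 0.628 L = 0.295788 g = 295.788 mg
calcium chloride dihydrate: 1.11 g/L × 0.628 L = 0.697 g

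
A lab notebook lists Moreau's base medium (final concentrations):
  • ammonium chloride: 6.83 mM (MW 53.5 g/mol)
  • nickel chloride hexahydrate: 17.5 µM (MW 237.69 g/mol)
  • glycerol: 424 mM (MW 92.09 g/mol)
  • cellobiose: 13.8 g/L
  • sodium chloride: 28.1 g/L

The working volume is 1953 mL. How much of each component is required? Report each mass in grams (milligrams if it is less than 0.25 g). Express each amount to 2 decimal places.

Working volume: 1953 mL = 1.953 L.
ammonium chloride: 6.83 mmol/L × 53.5 g/mol × 1.953 L ÷ 1000 = 0.71 g
nickel chloride hexahydrate: 17.5 µmol/L × 237.69 g/mol × 1.953 L ÷ 1000 = 8.12 mg
glycerol: 424 mmol/L × 92.09 g/mol × 1.953 L ÷ 1000 = 76.26 g
cellobiose: 13.8 g/L × 1.953 L = 26.95 g
sodium chloride: 28.1 g/L × 1.953 L = 54.88 g

ammonium chloride 0.71 g; nickel chloride hexahydrate 8.12 mg; glycerol 76.26 g; cellobiose 26.95 g; sodium chloride 54.88 g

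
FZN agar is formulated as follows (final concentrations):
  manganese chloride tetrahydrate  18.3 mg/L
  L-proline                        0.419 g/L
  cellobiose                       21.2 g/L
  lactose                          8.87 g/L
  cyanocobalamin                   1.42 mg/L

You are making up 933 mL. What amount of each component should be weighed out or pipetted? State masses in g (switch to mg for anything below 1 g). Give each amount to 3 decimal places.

manganese chloride tetrahydrate 17.074 mg; L-proline 390.927 mg; cellobiose 19.780 g; lactose 8.276 g; cyanocobalamin 1.325 mg

Working volume: 933 mL = 0.933 L.
manganese chloride tetrahydrate: 18.3 mg/L × 0.933 L = 17.074 mg
L-proline: 0.419 g/L × 0.933 L = 0.390927 g = 390.927 mg
cellobiose: 21.2 g/L × 0.933 L = 19.780 g
lactose: 8.87 g/L × 0.933 L = 8.276 g
cyanocobalamin: 1.42 mg/L × 0.933 L = 1.325 mg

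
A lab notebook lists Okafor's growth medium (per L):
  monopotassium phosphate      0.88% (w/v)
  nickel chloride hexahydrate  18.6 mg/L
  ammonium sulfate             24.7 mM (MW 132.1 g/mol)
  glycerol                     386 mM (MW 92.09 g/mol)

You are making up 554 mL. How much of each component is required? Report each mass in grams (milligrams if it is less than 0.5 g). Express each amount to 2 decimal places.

monopotassium phosphate 4.88 g; nickel chloride hexahydrate 10.30 mg; ammonium sulfate 1.81 g; glycerol 19.69 g

Scale factor relative to 1 L: 0.554.
monopotassium phosphate: 0.88% w/v = 8.8 g/L → 8.8 × 0.554 L = 4.88 g
nickel chloride hexahydrate: 18.6 mg/L × 0.554 L = 10.30 mg
ammonium sulfate: 24.7 mmol/L × 132.1 g/mol × 0.554 L ÷ 1000 = 1.81 g
glycerol: 386 mmol/L × 92.09 g/mol × 0.554 L ÷ 1000 = 19.69 g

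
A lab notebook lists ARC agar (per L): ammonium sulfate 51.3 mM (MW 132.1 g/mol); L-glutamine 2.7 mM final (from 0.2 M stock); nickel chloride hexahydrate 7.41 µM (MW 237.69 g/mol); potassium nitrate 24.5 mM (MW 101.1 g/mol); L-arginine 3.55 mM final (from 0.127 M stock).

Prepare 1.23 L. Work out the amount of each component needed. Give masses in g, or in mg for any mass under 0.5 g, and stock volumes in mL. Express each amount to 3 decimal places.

Working volume: 1.23 L.
ammonium sulfate: 51.3 mmol/L × 132.1 g/mol × 1.23 L ÷ 1000 = 8.335 g
L-glutamine: C1V1 = C2V2 → 2.7 mM × 1230 mL ÷ 200 mM = 16.605 mL
nickel chloride hexahydrate: 7.41 µmol/L × 237.69 g/mol × 1.23 L ÷ 1000 = 2.166 mg
potassium nitrate: 24.5 mmol/L × 101.1 g/mol × 1.23 L ÷ 1000 = 3.047 g
L-arginine: V = C2·V2/C1 = 3.55 mM × 1230 mL ÷ 127 mM = 34.382 mL

ammonium sulfate 8.335 g; L-glutamine 16.605 mL; nickel chloride hexahydrate 2.166 mg; potassium nitrate 3.047 g; L-arginine 34.382 mL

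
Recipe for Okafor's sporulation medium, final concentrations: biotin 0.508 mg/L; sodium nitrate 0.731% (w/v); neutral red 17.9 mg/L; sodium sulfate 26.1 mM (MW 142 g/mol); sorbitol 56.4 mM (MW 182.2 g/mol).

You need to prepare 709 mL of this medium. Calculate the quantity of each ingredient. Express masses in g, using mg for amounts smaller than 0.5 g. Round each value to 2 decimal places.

biotin 0.36 mg; sodium nitrate 5.18 g; neutral red 12.69 mg; sodium sulfate 2.63 g; sorbitol 7.29 g

Scale factor relative to 1 L: 0.709.
biotin: 0.508 mg/L × 0.709 L = 0.36 mg
sodium nitrate: 0.731% w/v = 7.31 g/L → 7.31 × 0.709 L = 5.18 g
neutral red: 17.9 mg/L × 0.709 L = 12.69 mg
sodium sulfate: 26.1 mmol/L × 142 g/mol × 0.709 L ÷ 1000 = 2.63 g
sorbitol: 56.4 mmol/L × 182.2 g/mol × 0.709 L ÷ 1000 = 7.29 g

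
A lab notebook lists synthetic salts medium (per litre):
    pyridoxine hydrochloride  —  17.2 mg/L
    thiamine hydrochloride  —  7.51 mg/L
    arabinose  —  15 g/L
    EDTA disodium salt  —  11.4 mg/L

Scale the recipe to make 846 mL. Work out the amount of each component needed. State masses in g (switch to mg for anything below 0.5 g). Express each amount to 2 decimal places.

pyridoxine hydrochloride 14.55 mg; thiamine hydrochloride 6.35 mg; arabinose 12.69 g; EDTA disodium salt 9.64 mg

Target volume = 846 mL = 0.846 L.
pyridoxine hydrochloride: 17.2 mg/L × 0.846 L = 14.55 mg
thiamine hydrochloride: 7.51 mg/L × 0.846 L = 6.35 mg
arabinose: 15 g/L × 0.846 L = 12.69 g
EDTA disodium salt: 11.4 mg/L × 0.846 L = 9.64 mg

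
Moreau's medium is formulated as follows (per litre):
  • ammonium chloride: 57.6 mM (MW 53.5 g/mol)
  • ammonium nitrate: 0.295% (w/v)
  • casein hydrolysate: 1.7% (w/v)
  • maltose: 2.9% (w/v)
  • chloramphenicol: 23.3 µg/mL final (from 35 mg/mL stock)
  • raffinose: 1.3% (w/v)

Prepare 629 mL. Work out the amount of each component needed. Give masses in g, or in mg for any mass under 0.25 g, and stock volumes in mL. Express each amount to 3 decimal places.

Target volume = 629 mL = 0.629 L.
ammonium chloride: 57.6 mmol/L × 53.5 g/mol × 0.629 L ÷ 1000 = 1.938 g
ammonium nitrate: 0.295 g per 100 mL × 629 mL ÷ 100 = 1.856 g
casein hydrolysate: 1.7% w/v = 17 g/L → 17 × 0.629 L = 10.693 g
maltose: 2.9% w/v = 29 g/L → 29 × 0.629 L = 18.241 g
chloramphenicol: V = C2·V2/C1 = 23.3 µg/mL × 629 mL ÷ 35000 µg/mL = 0.419 mL
raffinose: 1.3% w/v = 13 g/L → 13 × 0.629 L = 8.177 g

ammonium chloride 1.938 g; ammonium nitrate 1.856 g; casein hydrolysate 10.693 g; maltose 18.241 g; chloramphenicol 0.419 mL; raffinose 8.177 g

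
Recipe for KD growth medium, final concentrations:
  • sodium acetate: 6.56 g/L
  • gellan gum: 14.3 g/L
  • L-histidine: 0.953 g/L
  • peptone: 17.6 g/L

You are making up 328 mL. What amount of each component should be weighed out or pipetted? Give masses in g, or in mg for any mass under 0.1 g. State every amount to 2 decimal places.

Scale factor relative to 1 L: 0.328.
sodium acetate: 6.56 g/L × 0.328 L = 2.15 g
gellan gum: 14.3 g/L × 0.328 L = 4.69 g
L-histidine: 0.953 g/L × 0.328 L = 0.31 g
peptone: 17.6 g/L × 0.328 L = 5.77 g

sodium acetate 2.15 g; gellan gum 4.69 g; L-histidine 0.31 g; peptone 5.77 g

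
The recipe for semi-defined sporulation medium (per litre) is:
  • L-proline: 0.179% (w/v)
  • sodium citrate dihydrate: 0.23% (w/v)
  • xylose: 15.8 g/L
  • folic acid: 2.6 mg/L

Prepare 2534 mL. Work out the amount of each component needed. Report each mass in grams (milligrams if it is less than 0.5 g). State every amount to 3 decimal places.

L-proline 4.536 g; sodium citrate dihydrate 5.828 g; xylose 40.037 g; folic acid 6.588 mg

Target volume = 2534 mL = 2.534 L.
L-proline: 0.179% w/v = 1.79 g/L → 1.79 × 2.534 L = 4.536 g
sodium citrate dihydrate: 0.23 g per 100 mL × 2534 mL ÷ 100 = 5.828 g
xylose: 15.8 g/L × 2.534 L = 40.037 g
folic acid: 2.6 mg/L × 2.534 L = 6.588 mg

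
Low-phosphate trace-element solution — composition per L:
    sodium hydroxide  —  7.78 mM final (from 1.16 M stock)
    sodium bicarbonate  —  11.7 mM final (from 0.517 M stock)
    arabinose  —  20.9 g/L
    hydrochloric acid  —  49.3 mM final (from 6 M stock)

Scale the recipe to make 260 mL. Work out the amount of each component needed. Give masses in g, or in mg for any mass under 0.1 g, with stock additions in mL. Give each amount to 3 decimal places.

Target volume = 260 mL = 0.26 L.
sodium hydroxide: dilute stock: 7.78 mM × 260 mL ÷ 1160 mM = 1.744 mL
sodium bicarbonate: C1V1 = C2V2 → 11.7 mM × 260 mL ÷ 517 mM = 5.884 mL
arabinose: 20.9 g/L × 0.26 L = 5.434 g
hydrochloric acid: dilute stock: 49.3 mM × 260 mL ÷ 6000 mM = 2.136 mL

sodium hydroxide 1.744 mL; sodium bicarbonate 5.884 mL; arabinose 5.434 g; hydrochloric acid 2.136 mL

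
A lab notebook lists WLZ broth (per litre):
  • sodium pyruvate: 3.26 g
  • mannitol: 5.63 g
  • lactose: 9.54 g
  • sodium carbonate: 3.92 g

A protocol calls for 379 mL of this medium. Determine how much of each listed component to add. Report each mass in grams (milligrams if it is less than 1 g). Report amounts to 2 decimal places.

Scale factor = 379 mL / 1000 mL = 0.379.
sodium pyruvate: 3.26 g × (379 mL / 1000 mL) = 1.24 g
mannitol: 5.63 g × (379 mL / 1000 mL) = 2.13 g
lactose: 9.54 g × (379 mL / 1000 mL) = 3.62 g
sodium carbonate: 3.92 g × (379 mL / 1000 mL) = 1.49 g

sodium pyruvate 1.24 g; mannitol 2.13 g; lactose 3.62 g; sodium carbonate 1.49 g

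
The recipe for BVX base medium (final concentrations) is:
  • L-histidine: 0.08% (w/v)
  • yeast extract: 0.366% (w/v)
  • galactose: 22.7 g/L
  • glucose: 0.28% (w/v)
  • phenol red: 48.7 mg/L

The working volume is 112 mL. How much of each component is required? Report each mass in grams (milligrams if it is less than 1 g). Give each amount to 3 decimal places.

L-histidine 89.600 mg; yeast extract 409.920 mg; galactose 2.542 g; glucose 313.600 mg; phenol red 5.454 mg

Working volume: 112 mL = 0.112 L.
L-histidine: 0.08 g per 100 mL × 112 mL ÷ 100 = 0.0896 g = 89.600 mg
yeast extract: 0.366 g per 100 mL × 112 mL ÷ 100 = 0.40992 g = 409.920 mg
galactose: 22.7 g/L × 0.112 L = 2.542 g
glucose: 0.28 g per 100 mL × 112 mL ÷ 100 = 0.3136 g = 313.600 mg
phenol red: 48.7 mg/L × 0.112 L = 5.454 mg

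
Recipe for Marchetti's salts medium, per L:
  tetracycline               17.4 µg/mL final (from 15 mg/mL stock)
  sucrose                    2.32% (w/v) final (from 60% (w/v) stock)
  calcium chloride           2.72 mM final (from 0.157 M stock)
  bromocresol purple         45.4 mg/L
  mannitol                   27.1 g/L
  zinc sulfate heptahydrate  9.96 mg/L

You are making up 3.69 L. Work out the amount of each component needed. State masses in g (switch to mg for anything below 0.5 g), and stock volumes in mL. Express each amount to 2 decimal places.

tetracycline 4.28 mL; sucrose 142.68 mL; calcium chloride 63.93 mL; bromocresol purple 167.53 mg; mannitol 100.00 g; zinc sulfate heptahydrate 36.75 mg

Working volume: 3.69 L.
tetracycline: dilute stock: 17.4 µg/mL × 3690 mL ÷ 15000 µg/mL = 4.28 mL
sucrose: C1V1 = C2V2 → 2.32% ÷ 60% × 3690 mL = 142.68 mL
calcium chloride: V = C2·V2/C1 = 2.72 mM × 3690 mL ÷ 157 mM = 63.93 mL
bromocresol purple: 45.4 mg/L × 3.69 L = 167.53 mg
mannitol: 27.1 g/L × 3.69 L = 100.00 g
zinc sulfate heptahydrate: 9.96 mg/L × 3.69 L = 36.75 mg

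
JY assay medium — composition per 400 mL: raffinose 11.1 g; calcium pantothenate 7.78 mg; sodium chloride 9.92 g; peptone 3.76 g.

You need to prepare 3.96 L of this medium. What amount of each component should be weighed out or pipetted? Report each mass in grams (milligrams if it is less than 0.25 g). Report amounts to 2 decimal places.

raffinose 109.89 g; calcium pantothenate 77.02 mg; sodium chloride 98.21 g; peptone 37.22 g

Scale factor = 3960 mL / 400 mL = 9.9.
raffinose: 11.1 g × (3960 mL / 400 mL) = 109.89 g
calcium pantothenate: 7.78 mg × (3960 mL / 400 mL) = 77.02 mg
sodium chloride: 9.92 g × (3960 mL / 400 mL) = 98.21 g
peptone: 3.76 g × (3960 mL / 400 mL) = 37.22 g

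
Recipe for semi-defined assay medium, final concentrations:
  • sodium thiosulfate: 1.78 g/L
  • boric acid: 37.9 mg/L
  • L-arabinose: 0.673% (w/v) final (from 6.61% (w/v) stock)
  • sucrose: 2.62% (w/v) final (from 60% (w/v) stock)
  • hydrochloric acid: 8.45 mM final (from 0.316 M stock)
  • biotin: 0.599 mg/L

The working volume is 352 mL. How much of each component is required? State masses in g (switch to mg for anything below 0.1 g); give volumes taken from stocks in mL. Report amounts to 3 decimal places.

sodium thiosulfate 0.627 g; boric acid 13.341 mg; L-arabinose 35.839 mL; sucrose 15.371 mL; hydrochloric acid 9.413 mL; biotin 0.211 mg

Working volume: 352 mL = 0.352 L.
sodium thiosulfate: 1.78 g/L × 0.352 L = 0.627 g
boric acid: 37.9 mg/L × 0.352 L = 13.341 mg
L-arabinose: V = C2·V2/C1 = 0.673% ÷ 6.61% × 352 mL = 35.839 mL
sucrose: dilute stock: 2.62% ÷ 60% × 352 mL = 15.371 mL
hydrochloric acid: V = C2·V2/C1 = 8.45 mM × 352 mL ÷ 316 mM = 9.413 mL
biotin: 0.599 mg/L × 0.352 L = 0.211 mg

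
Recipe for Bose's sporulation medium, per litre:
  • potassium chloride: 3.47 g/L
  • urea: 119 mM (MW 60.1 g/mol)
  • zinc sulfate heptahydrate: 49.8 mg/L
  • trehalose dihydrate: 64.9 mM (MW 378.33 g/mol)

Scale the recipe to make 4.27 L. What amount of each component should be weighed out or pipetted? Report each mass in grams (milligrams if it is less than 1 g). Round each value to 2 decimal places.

Working volume: 4.27 L.
potassium chloride: 3.47 g/L × 4.27 L = 14.82 g
urea: 119 mmol/L × 60.1 g/mol × 4.27 L ÷ 1000 = 30.54 g
zinc sulfate heptahydrate: 49.8 mg/L × 4.27 L = 212.65 mg
trehalose dihydrate: 64.9 mmol/L × 378.33 g/mol × 4.27 L ÷ 1000 = 104.84 g

potassium chloride 14.82 g; urea 30.54 g; zinc sulfate heptahydrate 212.65 mg; trehalose dihydrate 104.84 g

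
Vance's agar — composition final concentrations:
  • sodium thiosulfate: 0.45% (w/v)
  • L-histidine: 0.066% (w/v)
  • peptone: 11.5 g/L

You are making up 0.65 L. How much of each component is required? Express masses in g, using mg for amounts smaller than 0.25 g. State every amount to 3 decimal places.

sodium thiosulfate 2.925 g; L-histidine 0.429 g; peptone 7.475 g

Working volume: 0.65 L.
sodium thiosulfate: 0.45 g per 100 mL × 650 mL ÷ 100 = 2.925 g
L-histidine: 0.066 g per 100 mL × 650 mL ÷ 100 = 0.429 g
peptone: 11.5 g/L × 0.65 L = 7.475 g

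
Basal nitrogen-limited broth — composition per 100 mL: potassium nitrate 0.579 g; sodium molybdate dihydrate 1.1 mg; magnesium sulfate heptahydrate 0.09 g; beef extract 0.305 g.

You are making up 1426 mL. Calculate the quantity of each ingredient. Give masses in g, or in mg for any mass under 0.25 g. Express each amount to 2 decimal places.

Scale factor = 1426 mL / 100 mL = 14.26.
potassium nitrate: 0.579 g × (1426 mL / 100 mL) = 8.26 g
sodium molybdate dihydrate: 1.1 mg × (1426 mL / 100 mL) = 15.69 mg
magnesium sulfate heptahydrate: 0.09 g × (1426 mL / 100 mL) = 1.28 g
beef extract: 0.305 g × (1426 mL / 100 mL) = 4.35 g

potassium nitrate 8.26 g; sodium molybdate dihydrate 15.69 mg; magnesium sulfate heptahydrate 1.28 g; beef extract 4.35 g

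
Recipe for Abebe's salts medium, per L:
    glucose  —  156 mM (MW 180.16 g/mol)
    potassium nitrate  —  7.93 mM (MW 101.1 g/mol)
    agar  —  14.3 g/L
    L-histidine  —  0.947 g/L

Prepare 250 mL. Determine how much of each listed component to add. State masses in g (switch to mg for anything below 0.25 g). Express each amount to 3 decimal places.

glucose 7.026 g; potassium nitrate 200.431 mg; agar 3.575 g; L-histidine 236.750 mg

Target volume = 250 mL = 0.25 L.
glucose: 156 mmol/L × 180.16 g/mol × 0.25 L ÷ 1000 = 7.026 g
potassium nitrate: 7.93 mmol/L × 101.1 mg/mmol × 0.25 L = 200.431 mg
agar: 14.3 g/L × 0.25 L = 3.575 g
L-histidine: 0.947 g/L × 0.25 L = 0.23675 g = 236.750 mg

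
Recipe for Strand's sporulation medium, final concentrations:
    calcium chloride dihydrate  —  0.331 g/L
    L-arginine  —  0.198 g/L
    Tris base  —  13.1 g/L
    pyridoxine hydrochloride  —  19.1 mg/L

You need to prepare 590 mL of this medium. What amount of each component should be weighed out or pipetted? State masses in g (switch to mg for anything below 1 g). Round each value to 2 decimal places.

calcium chloride dihydrate 195.29 mg; L-arginine 116.82 mg; Tris base 7.73 g; pyridoxine hydrochloride 11.27 mg

Scale factor relative to 1 L: 0.59.
calcium chloride dihydrate: 0.331 g/L × 0.59 L = 0.19529 g = 195.29 mg
L-arginine: 0.198 g/L × 0.59 L = 0.11682 g = 116.82 mg
Tris base: 13.1 g/L × 0.59 L = 7.73 g
pyridoxine hydrochloride: 19.1 mg/L × 0.59 L = 11.27 mg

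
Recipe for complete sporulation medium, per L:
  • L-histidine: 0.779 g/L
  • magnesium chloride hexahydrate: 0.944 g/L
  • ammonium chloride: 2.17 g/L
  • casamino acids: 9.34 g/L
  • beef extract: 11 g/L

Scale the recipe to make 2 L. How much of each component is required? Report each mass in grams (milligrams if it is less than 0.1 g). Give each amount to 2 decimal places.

Scale factor relative to 1 L: 2.
L-histidine: 0.779 g/L × 2 L = 1.56 g
magnesium chloride hexahydrate: 0.944 g/L × 2 L = 1.89 g
ammonium chloride: 2.17 g/L × 2 L = 4.34 g
casamino acids: 9.34 g/L × 2 L = 18.68 g
beef extract: 11 g/L × 2 L = 22.00 g

L-histidine 1.56 g; magnesium chloride hexahydrate 1.89 g; ammonium chloride 4.34 g; casamino acids 18.68 g; beef extract 22.00 g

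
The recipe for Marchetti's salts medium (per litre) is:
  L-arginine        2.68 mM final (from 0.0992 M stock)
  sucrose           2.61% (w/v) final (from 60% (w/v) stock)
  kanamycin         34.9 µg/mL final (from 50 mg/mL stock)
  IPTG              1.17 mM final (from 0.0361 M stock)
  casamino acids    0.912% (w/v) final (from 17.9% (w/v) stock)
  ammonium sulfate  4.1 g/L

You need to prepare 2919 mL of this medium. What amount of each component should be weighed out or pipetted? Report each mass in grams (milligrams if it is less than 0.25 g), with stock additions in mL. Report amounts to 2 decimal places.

Working volume: 2919 mL = 2.919 L.
L-arginine: V = C2·V2/C1 = 2.68 mM × 2919 mL ÷ 99.2 mM = 78.86 mL
sucrose: dilute stock: 2.61% ÷ 60% × 2919 mL = 126.98 mL
kanamycin: C1V1 = C2V2 → 34.9 µg/mL × 2919 mL ÷ 50000 µg/mL = 2.04 mL
IPTG: V = C2·V2/C1 = 1.17 mM × 2919 mL ÷ 36.1 mM = 94.60 mL
casamino acids: dilute stock: 0.912% ÷ 17.9% × 2919 mL = 148.72 mL
ammonium sulfate: 4.1 g/L × 2.919 L = 11.97 g

L-arginine 78.86 mL; sucrose 126.98 mL; kanamycin 2.04 mL; IPTG 94.60 mL; casamino acids 148.72 mL; ammonium sulfate 11.97 g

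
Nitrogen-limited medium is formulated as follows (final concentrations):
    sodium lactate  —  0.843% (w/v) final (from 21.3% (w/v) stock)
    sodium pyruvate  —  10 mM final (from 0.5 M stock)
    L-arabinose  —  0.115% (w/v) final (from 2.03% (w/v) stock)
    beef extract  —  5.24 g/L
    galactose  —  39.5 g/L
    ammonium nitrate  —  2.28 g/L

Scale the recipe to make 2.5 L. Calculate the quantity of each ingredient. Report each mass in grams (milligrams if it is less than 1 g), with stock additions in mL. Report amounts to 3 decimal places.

Working volume: 2.5 L.
sodium lactate: dilute stock: 0.843% ÷ 21.3% × 2500 mL = 98.944 mL
sodium pyruvate: V = C2·V2/C1 = 10 mM × 2500 mL ÷ 500 mM = 50.000 mL
L-arabinose: C1V1 = C2V2 → 0.115% ÷ 2.03% × 2500 mL = 141.626 mL
beef extract: 5.24 g/L × 2.5 L = 13.100 g
galactose: 39.5 g/L × 2.5 L = 98.750 g
ammonium nitrate: 2.28 g/L × 2.5 L = 5.700 g

sodium lactate 98.944 mL; sodium pyruvate 50.000 mL; L-arabinose 141.626 mL; beef extract 13.100 g; galactose 98.750 g; ammonium nitrate 5.700 g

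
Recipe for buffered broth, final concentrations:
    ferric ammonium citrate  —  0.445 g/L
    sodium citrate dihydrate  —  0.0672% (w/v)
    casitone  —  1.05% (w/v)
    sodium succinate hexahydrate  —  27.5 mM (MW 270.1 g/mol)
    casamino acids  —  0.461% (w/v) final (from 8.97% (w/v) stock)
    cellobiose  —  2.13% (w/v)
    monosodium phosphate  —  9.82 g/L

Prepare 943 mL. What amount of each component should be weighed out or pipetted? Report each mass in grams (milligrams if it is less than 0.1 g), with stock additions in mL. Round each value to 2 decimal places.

ferric ammonium citrate 0.42 g; sodium citrate dihydrate 0.63 g; casitone 9.90 g; sodium succinate hexahydrate 7.00 g; casamino acids 48.46 mL; cellobiose 20.09 g; monosodium phosphate 9.26 g

Scale factor relative to 1 L: 0.943.
ferric ammonium citrate: 0.445 g/L × 0.943 L = 0.42 g
sodium citrate dihydrate: 0.0672% w/v = 0.672 g/L → 0.672 × 0.943 L = 0.63 g
casitone: 1.05 g per 100 mL × 943 mL ÷ 100 = 9.90 g
sodium succinate hexahydrate: 27.5 mmol/L × 270.1 g/mol × 0.943 L ÷ 1000 = 7.00 g
casamino acids: V = C2·V2/C1 = 0.461% ÷ 8.97% × 943 mL = 48.46 mL
cellobiose: 2.13 g per 100 mL × 943 mL ÷ 100 = 20.09 g
monosodium phosphate: 9.82 g/L × 0.943 L = 9.26 g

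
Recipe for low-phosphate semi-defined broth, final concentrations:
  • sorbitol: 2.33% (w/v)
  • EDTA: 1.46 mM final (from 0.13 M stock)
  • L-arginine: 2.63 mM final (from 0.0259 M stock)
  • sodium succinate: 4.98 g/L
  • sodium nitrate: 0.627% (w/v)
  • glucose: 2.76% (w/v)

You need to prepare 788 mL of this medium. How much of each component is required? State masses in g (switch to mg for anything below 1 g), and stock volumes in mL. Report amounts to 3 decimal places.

sorbitol 18.360 g; EDTA 8.850 mL; L-arginine 80.017 mL; sodium succinate 3.924 g; sodium nitrate 4.941 g; glucose 21.749 g

Target volume = 788 mL = 0.788 L.
sorbitol: 2.33 g per 100 mL × 788 mL ÷ 100 = 18.360 g
EDTA: dilute stock: 1.46 mM × 788 mL ÷ 130 mM = 8.850 mL
L-arginine: dilute stock: 2.63 mM × 788 mL ÷ 25.9 mM = 80.017 mL
sodium succinate: 4.98 g/L × 0.788 L = 3.924 g
sodium nitrate: 0.627 g per 100 mL × 788 mL ÷ 100 = 4.941 g
glucose: 2.76 g per 100 mL × 788 mL ÷ 100 = 21.749 g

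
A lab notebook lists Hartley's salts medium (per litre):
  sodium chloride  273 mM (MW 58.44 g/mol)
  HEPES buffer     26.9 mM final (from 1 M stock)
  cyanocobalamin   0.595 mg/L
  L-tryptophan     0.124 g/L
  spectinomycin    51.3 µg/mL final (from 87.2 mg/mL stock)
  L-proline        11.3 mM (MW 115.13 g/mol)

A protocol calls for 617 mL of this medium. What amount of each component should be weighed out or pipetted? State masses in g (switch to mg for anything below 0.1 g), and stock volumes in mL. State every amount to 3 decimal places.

Scale factor relative to 1 L: 0.617.
sodium chloride: 273 mmol/L × 58.44 g/mol × 0.617 L ÷ 1000 = 9.844 g
HEPES buffer: C1V1 = C2V2 → 26.9 mM × 617 mL ÷ 1000 mM = 16.597 mL
cyanocobalamin: 0.595 mg/L × 0.617 L = 0.367 mg
L-tryptophan: 0.124 g/L × 0.617 L = 0.076508 g = 76.508 mg
spectinomycin: C1V1 = C2V2 → 51.3 µg/mL × 617 mL ÷ 87200 µg/mL = 0.363 mL
L-proline: 11.3 mmol/L × 115.13 g/mol × 0.617 L ÷ 1000 = 0.803 g

sodium chloride 9.844 g; HEPES buffer 16.597 mL; cyanocobalamin 0.367 mg; L-tryptophan 76.508 mg; spectinomycin 0.363 mL; L-proline 0.803 g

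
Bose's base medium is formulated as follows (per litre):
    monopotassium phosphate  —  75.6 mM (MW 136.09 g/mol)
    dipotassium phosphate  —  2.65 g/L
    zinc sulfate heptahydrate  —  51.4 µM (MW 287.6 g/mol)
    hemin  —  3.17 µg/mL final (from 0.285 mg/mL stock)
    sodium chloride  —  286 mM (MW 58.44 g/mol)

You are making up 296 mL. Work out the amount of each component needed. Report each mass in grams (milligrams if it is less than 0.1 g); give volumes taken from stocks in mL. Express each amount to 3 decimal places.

Working volume: 296 mL = 0.296 L.
monopotassium phosphate: 75.6 mmol/L × 136.09 g/mol × 0.296 L ÷ 1000 = 3.045 g
dipotassium phosphate: 2.65 g/L × 0.296 L = 0.784 g
zinc sulfate heptahydrate: 51.4 µmol/L × 287.6 g/mol × 0.296 L ÷ 1000 = 4.376 mg
hemin: V = C2·V2/C1 = 3.17 µg/mL × 296 mL ÷ 285 µg/mL = 3.292 mL
sodium chloride: 286 mmol/L × 58.44 g/mol × 0.296 L ÷ 1000 = 4.947 g

monopotassium phosphate 3.045 g; dipotassium phosphate 0.784 g; zinc sulfate heptahydrate 4.376 mg; hemin 3.292 mL; sodium chloride 4.947 g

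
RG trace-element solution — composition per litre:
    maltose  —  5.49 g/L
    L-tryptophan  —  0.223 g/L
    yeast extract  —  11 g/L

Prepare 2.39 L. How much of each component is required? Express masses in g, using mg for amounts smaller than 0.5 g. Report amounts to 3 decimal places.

Scale factor relative to 1 L: 2.39.
maltose: 5.49 g/L × 2.39 L = 13.121 g
L-tryptophan: 0.223 g/L × 2.39 L = 0.533 g
yeast extract: 11 g/L × 2.39 L = 26.290 g

maltose 13.121 g; L-tryptophan 0.533 g; yeast extract 26.290 g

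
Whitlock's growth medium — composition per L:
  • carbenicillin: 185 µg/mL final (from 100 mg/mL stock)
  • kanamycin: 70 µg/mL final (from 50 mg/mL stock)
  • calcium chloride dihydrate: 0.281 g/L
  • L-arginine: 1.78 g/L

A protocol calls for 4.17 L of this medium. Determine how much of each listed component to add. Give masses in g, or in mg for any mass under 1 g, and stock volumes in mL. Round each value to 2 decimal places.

Working volume: 4.17 L.
carbenicillin: dilute stock: 185 µg/mL × 4170 mL ÷ 100000 µg/mL = 7.71 mL
kanamycin: V = C2·V2/C1 = 70 µg/mL × 4170 mL ÷ 50000 µg/mL = 5.84 mL
calcium chloride dihydrate: 0.281 g/L × 4.17 L = 1.17 g
L-arginine: 1.78 g/L × 4.17 L = 7.42 g

carbenicillin 7.71 mL; kanamycin 5.84 mL; calcium chloride dihydrate 1.17 g; L-arginine 7.42 g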